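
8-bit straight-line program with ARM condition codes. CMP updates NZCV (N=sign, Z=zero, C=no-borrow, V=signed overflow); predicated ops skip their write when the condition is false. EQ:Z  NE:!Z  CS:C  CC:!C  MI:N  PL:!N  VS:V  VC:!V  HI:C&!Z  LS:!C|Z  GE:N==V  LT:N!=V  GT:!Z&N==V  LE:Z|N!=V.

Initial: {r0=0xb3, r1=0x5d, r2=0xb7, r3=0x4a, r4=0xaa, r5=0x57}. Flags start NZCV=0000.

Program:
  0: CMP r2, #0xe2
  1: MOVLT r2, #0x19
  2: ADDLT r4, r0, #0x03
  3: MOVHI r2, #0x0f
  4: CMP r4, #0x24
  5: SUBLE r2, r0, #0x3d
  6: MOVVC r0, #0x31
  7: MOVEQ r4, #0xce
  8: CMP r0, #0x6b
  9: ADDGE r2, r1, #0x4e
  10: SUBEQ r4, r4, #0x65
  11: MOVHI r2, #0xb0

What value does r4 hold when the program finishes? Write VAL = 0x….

VAL = 0xb6

0: ✓ CMP  NZCV=1000
1: ✓ MOVLT  r2←0x19
2: ✓ ADDLT  r4←0xb6
3: · MOVHI
4: ✓ CMP  NZCV=1010
5: ✓ SUBLE  r2←0x76
6: ✓ MOVVC  r0←0x31
7: · MOVEQ
8: ✓ CMP  NZCV=1000
9: · ADDGE
10: · SUBEQ
11: · MOVHI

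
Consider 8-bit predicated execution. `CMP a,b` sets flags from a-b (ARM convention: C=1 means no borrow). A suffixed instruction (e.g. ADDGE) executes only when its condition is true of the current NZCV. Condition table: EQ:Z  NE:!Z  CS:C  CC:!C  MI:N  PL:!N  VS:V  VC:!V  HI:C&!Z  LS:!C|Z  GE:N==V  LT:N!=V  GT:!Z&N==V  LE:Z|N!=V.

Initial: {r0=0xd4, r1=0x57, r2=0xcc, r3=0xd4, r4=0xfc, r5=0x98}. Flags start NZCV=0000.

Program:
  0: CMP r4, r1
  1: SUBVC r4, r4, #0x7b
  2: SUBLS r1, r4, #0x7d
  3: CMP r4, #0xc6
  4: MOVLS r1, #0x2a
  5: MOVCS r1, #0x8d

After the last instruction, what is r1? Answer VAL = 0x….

VAL = 0x2a

0: ✓ CMP  NZCV=1010
1: ✓ SUBVC  r4←0x81
2: · SUBLS
3: ✓ CMP  NZCV=1000
4: ✓ MOVLS  r1←0x2a
5: · MOVCS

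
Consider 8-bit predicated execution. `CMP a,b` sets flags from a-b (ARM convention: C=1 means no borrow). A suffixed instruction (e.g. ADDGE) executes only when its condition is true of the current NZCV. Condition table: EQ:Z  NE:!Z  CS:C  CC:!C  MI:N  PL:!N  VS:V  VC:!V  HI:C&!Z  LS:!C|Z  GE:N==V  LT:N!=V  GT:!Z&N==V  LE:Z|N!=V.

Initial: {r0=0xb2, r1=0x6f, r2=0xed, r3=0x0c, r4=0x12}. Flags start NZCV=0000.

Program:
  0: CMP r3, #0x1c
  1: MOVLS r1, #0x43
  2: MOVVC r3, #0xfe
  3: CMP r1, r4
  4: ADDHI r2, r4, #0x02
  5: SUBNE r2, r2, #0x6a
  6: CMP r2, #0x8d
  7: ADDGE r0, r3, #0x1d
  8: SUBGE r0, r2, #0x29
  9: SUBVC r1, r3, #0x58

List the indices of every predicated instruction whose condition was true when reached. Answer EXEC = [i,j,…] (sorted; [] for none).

EXEC = [1,2,4,5,7,8,9]

[0] flags=1000 → (cmp)
[1] flags=1000 LS?T → r1=0x43
[2] flags=1000 VC?T → r3=0xfe
[3] flags=0010 → (cmp)
[4] flags=0010 HI?T → r2=0x14
[5] flags=0010 NE?T → r2=0xaa
[6] flags=0010 → (cmp)
[7] flags=0010 GE?T → r0=0x1b
[8] flags=0010 GE?T → r0=0x81
[9] flags=0010 VC?T → r1=0xa6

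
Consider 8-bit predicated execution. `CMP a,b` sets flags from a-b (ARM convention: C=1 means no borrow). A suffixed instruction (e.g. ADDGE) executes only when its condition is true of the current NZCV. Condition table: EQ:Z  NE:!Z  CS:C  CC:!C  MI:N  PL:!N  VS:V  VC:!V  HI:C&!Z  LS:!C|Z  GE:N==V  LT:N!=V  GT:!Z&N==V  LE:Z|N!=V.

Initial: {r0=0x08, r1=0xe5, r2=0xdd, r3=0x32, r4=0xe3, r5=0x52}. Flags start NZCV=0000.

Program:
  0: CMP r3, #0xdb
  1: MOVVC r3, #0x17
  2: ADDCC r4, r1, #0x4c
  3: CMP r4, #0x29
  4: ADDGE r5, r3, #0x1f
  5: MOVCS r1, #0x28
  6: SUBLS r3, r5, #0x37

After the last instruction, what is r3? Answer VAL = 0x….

0: ✓ CMP  NZCV=0000
1: ✓ MOVVC  r3←0x17
2: ✓ ADDCC  r4←0x31
3: ✓ CMP  NZCV=0010
4: ✓ ADDGE  r5←0x36
5: ✓ MOVCS  r1←0x28
6: · SUBLS

VAL = 0x17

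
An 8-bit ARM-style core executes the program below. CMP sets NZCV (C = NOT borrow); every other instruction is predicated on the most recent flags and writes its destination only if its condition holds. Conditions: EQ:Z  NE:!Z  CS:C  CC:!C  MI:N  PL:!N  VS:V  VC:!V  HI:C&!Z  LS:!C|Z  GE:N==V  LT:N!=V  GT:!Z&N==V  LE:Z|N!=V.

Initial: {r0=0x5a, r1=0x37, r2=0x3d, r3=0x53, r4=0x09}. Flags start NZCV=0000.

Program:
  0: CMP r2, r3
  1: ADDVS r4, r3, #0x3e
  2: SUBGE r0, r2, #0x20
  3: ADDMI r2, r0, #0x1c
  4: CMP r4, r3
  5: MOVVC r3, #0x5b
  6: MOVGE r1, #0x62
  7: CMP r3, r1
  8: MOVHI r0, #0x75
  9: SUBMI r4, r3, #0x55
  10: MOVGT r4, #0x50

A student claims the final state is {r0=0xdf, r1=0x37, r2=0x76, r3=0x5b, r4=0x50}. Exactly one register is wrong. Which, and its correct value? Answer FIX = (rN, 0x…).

FIX = (r0, 0x75)

0: ✓ CMP  NZCV=1000
1: · ADDVS
2: · SUBGE
3: ✓ ADDMI  r2←0x76
4: ✓ CMP  NZCV=1000
5: ✓ MOVVC  r3←0x5b
6: · MOVGE
7: ✓ CMP  NZCV=0010
8: ✓ MOVHI  r0←0x75
9: · SUBMI
10: ✓ MOVGT  r4←0x50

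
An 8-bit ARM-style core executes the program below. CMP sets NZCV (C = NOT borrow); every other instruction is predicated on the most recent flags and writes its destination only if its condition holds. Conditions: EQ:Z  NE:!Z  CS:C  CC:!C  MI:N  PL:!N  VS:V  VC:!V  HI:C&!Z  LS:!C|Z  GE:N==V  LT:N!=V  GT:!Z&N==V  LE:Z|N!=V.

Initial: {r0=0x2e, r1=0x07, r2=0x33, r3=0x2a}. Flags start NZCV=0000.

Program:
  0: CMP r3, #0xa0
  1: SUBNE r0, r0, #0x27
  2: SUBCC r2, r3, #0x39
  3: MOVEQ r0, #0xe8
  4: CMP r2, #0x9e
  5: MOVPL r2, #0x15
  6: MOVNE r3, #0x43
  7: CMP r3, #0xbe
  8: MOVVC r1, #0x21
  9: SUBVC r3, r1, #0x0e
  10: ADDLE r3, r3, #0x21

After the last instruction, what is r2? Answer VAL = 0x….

VAL = 0x15

0: ✓ CMP  NZCV=1001
1: ✓ SUBNE  r0←0x07
2: ✓ SUBCC  r2←0xf1
3: · MOVEQ
4: ✓ CMP  NZCV=0010
5: ✓ MOVPL  r2←0x15
6: ✓ MOVNE  r3←0x43
7: ✓ CMP  NZCV=1001
8: · MOVVC
9: · SUBVC
10: · ADDLE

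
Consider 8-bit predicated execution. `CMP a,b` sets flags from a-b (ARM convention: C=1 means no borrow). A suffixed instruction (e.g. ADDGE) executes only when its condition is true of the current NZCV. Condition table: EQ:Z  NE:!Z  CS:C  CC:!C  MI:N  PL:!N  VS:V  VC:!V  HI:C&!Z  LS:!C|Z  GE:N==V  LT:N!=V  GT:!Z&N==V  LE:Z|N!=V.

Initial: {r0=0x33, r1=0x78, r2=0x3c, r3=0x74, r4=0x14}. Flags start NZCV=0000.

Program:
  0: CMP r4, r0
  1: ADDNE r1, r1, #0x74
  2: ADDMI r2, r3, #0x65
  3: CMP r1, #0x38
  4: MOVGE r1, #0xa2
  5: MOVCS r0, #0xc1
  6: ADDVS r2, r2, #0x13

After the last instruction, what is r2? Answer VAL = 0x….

0: ✓ CMP  NZCV=1000
1: ✓ ADDNE  r1←0xec
2: ✓ ADDMI  r2←0xd9
3: ✓ CMP  NZCV=1010
4: · MOVGE
5: ✓ MOVCS  r0←0xc1
6: · ADDVS

VAL = 0xd9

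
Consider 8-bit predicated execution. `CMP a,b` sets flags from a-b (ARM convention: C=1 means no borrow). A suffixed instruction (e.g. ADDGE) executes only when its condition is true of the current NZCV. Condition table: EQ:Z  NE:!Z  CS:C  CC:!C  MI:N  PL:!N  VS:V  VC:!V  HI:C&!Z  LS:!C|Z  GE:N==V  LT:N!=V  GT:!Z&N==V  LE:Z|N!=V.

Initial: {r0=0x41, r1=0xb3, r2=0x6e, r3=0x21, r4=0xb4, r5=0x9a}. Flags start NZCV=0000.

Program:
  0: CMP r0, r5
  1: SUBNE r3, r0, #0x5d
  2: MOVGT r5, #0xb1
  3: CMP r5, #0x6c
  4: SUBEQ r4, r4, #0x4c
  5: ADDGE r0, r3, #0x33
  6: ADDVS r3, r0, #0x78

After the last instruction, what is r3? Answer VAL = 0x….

[0] flags=1001 → (cmp)
[1] flags=1001 NE?T → r3=0xe4
[2] flags=1001 GT?T → r5=0xb1
[3] flags=0011 → (cmp)
[4] flags=0011 EQ?F → skip
[5] flags=0011 GE?F → skip
[6] flags=0011 VS?T → r3=0xb9

VAL = 0xb9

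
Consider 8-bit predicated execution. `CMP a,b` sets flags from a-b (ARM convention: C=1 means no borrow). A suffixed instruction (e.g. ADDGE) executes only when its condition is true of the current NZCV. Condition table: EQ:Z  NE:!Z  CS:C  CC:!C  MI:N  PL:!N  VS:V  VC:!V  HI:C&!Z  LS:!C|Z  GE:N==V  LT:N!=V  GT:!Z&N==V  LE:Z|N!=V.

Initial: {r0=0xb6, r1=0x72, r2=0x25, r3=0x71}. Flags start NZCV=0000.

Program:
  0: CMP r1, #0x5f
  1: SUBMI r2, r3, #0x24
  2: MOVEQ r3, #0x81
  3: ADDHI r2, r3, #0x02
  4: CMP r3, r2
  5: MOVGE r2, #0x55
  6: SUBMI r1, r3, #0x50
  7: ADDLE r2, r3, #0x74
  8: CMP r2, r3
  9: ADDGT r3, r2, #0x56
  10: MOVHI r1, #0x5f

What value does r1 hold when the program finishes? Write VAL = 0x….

[0] flags=0010 → (cmp)
[1] flags=0010 MI?F → skip
[2] flags=0010 EQ?F → skip
[3] flags=0010 HI?T → r2=0x73
[4] flags=1000 → (cmp)
[5] flags=1000 GE?F → skip
[6] flags=1000 MI?T → r1=0x21
[7] flags=1000 LE?T → r2=0xe5
[8] flags=0011 → (cmp)
[9] flags=0011 GT?F → skip
[10] flags=0011 HI?T → r1=0x5f

VAL = 0x5f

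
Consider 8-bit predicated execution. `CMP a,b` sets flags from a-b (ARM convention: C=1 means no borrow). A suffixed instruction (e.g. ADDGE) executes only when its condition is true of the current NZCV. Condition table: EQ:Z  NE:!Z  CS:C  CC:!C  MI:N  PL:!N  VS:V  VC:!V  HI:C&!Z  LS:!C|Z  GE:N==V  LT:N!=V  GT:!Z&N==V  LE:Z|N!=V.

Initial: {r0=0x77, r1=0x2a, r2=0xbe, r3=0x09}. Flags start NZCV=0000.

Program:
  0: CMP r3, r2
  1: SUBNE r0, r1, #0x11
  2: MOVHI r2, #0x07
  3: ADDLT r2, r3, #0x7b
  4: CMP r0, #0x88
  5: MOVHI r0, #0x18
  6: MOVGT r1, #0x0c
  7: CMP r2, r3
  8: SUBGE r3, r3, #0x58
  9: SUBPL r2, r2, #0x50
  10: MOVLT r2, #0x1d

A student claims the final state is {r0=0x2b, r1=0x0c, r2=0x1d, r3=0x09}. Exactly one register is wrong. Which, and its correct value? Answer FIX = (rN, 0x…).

0: ✓ CMP  NZCV=0000
1: ✓ SUBNE  r0←0x19
2: · MOVHI
3: · ADDLT
4: ✓ CMP  NZCV=1001
5: · MOVHI
6: ✓ MOVGT  r1←0x0c
7: ✓ CMP  NZCV=1010
8: · SUBGE
9: · SUBPL
10: ✓ MOVLT  r2←0x1d

FIX = (r0, 0x19)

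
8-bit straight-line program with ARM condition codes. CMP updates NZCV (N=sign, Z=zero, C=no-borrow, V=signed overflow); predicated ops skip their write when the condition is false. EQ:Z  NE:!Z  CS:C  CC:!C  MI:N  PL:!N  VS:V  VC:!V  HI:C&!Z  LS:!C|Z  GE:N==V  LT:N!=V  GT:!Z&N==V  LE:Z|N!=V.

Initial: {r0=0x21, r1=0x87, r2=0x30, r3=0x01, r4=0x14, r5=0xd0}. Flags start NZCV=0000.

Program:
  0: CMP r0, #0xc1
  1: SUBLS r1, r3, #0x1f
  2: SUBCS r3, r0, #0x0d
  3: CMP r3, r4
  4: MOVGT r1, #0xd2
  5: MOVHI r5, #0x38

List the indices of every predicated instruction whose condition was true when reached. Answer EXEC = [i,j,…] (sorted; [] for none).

[0] flags=0000 → (cmp)
[1] flags=0000 LS?T → r1=0xe2
[2] flags=0000 CS?F → skip
[3] flags=1000 → (cmp)
[4] flags=1000 GT?F → skip
[5] flags=1000 HI?F → skip

EXEC = [1]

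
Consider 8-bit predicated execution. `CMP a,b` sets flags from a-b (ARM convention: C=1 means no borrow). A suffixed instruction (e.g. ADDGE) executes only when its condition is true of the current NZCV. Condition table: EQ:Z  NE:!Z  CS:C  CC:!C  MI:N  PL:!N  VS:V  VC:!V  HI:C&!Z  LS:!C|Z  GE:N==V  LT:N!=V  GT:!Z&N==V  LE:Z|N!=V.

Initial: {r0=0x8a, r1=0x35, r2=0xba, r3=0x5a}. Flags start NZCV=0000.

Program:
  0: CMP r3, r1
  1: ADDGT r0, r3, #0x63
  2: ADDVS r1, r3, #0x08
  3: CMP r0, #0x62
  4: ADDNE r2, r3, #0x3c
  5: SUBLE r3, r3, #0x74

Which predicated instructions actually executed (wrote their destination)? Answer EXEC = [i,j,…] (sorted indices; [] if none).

EXEC = [1,4,5]

0: ✓ CMP  NZCV=0010
1: ✓ ADDGT  r0←0xbd
2: · ADDVS
3: ✓ CMP  NZCV=0011
4: ✓ ADDNE  r2←0x96
5: ✓ SUBLE  r3←0xe6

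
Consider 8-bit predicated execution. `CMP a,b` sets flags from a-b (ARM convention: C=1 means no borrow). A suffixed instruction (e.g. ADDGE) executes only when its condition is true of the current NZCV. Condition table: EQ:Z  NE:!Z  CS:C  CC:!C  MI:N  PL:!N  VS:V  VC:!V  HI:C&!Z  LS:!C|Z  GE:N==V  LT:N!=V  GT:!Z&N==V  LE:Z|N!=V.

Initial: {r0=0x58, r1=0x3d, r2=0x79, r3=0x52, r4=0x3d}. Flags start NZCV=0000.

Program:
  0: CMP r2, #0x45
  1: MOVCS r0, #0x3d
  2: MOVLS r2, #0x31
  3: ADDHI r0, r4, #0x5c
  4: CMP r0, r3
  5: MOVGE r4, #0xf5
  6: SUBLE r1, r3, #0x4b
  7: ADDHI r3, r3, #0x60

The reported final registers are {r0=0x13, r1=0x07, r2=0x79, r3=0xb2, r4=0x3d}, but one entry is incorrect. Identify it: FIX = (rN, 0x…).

0: ✓ CMP  NZCV=0010
1: ✓ MOVCS  r0←0x3d
2: · MOVLS
3: ✓ ADDHI  r0←0x99
4: ✓ CMP  NZCV=0011
5: · MOVGE
6: ✓ SUBLE  r1←0x07
7: ✓ ADDHI  r3←0xb2

FIX = (r0, 0x99)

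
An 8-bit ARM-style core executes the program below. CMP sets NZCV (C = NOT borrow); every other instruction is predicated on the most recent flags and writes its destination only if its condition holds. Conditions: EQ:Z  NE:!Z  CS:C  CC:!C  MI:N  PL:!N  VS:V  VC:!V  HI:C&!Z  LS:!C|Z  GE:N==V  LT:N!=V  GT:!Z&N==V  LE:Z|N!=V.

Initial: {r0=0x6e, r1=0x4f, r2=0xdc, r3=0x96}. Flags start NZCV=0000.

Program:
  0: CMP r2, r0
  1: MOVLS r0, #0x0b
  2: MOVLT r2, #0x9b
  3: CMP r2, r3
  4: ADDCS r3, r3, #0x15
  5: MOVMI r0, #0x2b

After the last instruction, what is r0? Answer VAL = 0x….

[0] flags=0011 → (cmp)
[1] flags=0011 LS?F → skip
[2] flags=0011 LT?T → r2=0x9b
[3] flags=0010 → (cmp)
[4] flags=0010 CS?T → r3=0xab
[5] flags=0010 MI?F → skip

VAL = 0x6e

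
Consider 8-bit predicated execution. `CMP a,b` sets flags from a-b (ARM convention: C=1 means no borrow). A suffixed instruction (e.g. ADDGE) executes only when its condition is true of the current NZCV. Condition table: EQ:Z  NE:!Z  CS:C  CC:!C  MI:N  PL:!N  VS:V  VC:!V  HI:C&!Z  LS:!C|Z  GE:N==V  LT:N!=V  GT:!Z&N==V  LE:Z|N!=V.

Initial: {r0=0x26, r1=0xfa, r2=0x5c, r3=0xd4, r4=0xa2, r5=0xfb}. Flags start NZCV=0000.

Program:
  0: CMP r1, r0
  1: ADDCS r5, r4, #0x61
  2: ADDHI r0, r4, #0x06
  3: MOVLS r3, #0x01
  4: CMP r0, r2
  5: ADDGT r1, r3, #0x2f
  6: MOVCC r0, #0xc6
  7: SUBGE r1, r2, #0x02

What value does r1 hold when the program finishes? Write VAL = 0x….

VAL = 0xfa

0: ✓ CMP  NZCV=1010
1: ✓ ADDCS  r5←0x03
2: ✓ ADDHI  r0←0xa8
3: · MOVLS
4: ✓ CMP  NZCV=0011
5: · ADDGT
6: · MOVCC
7: · SUBGE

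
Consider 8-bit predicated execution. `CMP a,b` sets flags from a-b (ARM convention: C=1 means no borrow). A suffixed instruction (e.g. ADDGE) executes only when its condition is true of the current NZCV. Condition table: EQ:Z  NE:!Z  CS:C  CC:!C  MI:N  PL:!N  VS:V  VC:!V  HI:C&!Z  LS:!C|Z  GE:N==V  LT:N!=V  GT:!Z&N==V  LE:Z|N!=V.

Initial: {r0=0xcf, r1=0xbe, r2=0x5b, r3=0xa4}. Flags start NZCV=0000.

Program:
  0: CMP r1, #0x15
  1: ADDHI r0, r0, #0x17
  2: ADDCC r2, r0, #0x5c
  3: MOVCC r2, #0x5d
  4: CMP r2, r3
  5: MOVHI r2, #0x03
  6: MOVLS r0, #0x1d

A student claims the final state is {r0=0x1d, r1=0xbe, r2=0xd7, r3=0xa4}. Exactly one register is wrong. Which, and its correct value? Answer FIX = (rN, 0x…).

FIX = (r2, 0x5b)

0: ✓ CMP  NZCV=1010
1: ✓ ADDHI  r0←0xe6
2: · ADDCC
3: · MOVCC
4: ✓ CMP  NZCV=1001
5: · MOVHI
6: ✓ MOVLS  r0←0x1d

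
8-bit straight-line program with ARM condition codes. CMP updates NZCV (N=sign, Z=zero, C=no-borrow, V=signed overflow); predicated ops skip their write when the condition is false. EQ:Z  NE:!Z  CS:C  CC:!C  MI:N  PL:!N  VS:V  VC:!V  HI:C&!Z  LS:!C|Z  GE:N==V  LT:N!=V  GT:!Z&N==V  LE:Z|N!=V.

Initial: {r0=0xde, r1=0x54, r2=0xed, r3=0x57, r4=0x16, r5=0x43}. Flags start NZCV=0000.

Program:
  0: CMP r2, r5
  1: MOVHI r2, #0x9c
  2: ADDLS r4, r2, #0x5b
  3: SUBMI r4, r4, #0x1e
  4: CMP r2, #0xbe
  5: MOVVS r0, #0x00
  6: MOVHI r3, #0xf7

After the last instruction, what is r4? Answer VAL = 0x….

0: ✓ CMP  NZCV=1010
1: ✓ MOVHI  r2←0x9c
2: · ADDLS
3: ✓ SUBMI  r4←0xf8
4: ✓ CMP  NZCV=1000
5: · MOVVS
6: · MOVHI

VAL = 0xf8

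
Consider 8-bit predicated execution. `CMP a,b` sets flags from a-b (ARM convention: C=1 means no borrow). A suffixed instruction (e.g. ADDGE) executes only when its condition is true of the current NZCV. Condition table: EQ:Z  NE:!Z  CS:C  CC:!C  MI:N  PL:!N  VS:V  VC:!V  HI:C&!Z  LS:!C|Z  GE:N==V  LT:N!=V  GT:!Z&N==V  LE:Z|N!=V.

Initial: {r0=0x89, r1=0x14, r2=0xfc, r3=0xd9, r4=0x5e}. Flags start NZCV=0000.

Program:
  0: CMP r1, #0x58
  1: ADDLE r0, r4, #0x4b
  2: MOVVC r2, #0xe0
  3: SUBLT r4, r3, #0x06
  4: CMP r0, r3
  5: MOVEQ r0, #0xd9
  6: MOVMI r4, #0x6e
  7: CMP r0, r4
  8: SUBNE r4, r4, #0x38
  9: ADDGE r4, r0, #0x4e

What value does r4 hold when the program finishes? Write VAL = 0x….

VAL = 0x36

[0] flags=1000 → (cmp)
[1] flags=1000 LE?T → r0=0xa9
[2] flags=1000 VC?T → r2=0xe0
[3] flags=1000 LT?T → r4=0xd3
[4] flags=1000 → (cmp)
[5] flags=1000 EQ?F → skip
[6] flags=1000 MI?T → r4=0x6e
[7] flags=0011 → (cmp)
[8] flags=0011 NE?T → r4=0x36
[9] flags=0011 GE?F → skip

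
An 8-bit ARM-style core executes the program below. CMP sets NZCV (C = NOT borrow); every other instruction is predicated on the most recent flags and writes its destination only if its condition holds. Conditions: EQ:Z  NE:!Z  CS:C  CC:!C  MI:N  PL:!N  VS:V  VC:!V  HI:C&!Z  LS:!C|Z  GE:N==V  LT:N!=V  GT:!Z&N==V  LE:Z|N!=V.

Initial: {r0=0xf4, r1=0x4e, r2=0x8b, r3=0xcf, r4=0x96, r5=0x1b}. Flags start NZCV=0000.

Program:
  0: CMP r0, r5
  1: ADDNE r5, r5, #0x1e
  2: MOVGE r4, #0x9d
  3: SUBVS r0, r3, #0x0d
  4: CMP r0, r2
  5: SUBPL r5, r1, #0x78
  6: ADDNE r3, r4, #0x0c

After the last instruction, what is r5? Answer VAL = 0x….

VAL = 0xd6

0: ✓ CMP  NZCV=1010
1: ✓ ADDNE  r5←0x39
2: · MOVGE
3: · SUBVS
4: ✓ CMP  NZCV=0010
5: ✓ SUBPL  r5←0xd6
6: ✓ ADDNE  r3←0xa2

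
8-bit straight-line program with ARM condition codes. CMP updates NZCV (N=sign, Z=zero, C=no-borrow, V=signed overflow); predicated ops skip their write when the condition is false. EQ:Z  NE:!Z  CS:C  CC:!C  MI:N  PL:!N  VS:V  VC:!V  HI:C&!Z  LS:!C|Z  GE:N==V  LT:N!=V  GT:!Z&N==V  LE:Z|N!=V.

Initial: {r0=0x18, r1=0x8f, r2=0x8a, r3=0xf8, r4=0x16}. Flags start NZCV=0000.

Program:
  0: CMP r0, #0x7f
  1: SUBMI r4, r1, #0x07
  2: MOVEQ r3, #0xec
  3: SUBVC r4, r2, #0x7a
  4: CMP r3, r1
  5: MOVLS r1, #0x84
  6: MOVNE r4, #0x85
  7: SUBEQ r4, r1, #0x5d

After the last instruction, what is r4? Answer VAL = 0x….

0: ✓ CMP  NZCV=1000
1: ✓ SUBMI  r4←0x88
2: · MOVEQ
3: ✓ SUBVC  r4←0x10
4: ✓ CMP  NZCV=0010
5: · MOVLS
6: ✓ MOVNE  r4←0x85
7: · SUBEQ

VAL = 0x85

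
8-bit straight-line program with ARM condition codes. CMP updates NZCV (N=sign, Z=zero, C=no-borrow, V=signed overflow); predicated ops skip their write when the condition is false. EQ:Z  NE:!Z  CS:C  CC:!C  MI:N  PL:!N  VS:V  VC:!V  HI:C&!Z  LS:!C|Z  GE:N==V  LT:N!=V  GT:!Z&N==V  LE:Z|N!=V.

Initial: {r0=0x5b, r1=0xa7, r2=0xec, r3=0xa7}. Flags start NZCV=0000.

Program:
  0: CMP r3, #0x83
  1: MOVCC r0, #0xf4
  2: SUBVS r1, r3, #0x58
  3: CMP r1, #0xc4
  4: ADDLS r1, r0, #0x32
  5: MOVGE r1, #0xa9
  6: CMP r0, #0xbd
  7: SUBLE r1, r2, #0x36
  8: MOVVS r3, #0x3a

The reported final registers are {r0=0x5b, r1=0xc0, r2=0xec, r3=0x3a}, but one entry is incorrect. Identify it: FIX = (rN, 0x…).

FIX = (r1, 0x8d)

[0] flags=0010 → (cmp)
[1] flags=0010 CC?F → skip
[2] flags=0010 VS?F → skip
[3] flags=1000 → (cmp)
[4] flags=1000 LS?T → r1=0x8d
[5] flags=1000 GE?F → skip
[6] flags=1001 → (cmp)
[7] flags=1001 LE?F → skip
[8] flags=1001 VS?T → r3=0x3a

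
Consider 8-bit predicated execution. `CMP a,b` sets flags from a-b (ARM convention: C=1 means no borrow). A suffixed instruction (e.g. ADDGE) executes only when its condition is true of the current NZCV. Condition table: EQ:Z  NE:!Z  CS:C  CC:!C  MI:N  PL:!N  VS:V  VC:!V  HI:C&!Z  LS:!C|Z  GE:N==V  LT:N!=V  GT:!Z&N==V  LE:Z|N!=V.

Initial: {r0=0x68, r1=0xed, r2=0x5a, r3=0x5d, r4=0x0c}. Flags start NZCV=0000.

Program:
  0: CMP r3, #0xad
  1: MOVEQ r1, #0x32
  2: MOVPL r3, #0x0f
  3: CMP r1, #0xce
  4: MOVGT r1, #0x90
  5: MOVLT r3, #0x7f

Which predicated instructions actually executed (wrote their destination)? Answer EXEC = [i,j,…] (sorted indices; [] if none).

[0] flags=1001 → (cmp)
[1] flags=1001 EQ?F → skip
[2] flags=1001 PL?F → skip
[3] flags=0010 → (cmp)
[4] flags=0010 GT?T → r1=0x90
[5] flags=0010 LT?F → skip

EXEC = [4]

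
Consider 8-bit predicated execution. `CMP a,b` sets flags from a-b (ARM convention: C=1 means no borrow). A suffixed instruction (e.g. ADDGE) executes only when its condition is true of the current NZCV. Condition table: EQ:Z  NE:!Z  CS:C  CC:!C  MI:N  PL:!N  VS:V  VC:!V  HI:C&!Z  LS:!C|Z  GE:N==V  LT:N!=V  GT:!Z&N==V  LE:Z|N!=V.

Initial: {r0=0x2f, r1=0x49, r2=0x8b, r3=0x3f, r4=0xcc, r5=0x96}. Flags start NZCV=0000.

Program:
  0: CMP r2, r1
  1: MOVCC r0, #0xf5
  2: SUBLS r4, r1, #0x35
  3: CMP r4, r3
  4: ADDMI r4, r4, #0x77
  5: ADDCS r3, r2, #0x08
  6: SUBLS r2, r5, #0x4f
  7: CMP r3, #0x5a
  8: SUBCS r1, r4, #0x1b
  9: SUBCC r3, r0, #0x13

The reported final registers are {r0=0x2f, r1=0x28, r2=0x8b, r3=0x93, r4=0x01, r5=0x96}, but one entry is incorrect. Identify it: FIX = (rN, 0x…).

FIX = (r4, 0x43)

0: ✓ CMP  NZCV=0011
1: · MOVCC
2: · SUBLS
3: ✓ CMP  NZCV=1010
4: ✓ ADDMI  r4←0x43
5: ✓ ADDCS  r3←0x93
6: · SUBLS
7: ✓ CMP  NZCV=0011
8: ✓ SUBCS  r1←0x28
9: · SUBCC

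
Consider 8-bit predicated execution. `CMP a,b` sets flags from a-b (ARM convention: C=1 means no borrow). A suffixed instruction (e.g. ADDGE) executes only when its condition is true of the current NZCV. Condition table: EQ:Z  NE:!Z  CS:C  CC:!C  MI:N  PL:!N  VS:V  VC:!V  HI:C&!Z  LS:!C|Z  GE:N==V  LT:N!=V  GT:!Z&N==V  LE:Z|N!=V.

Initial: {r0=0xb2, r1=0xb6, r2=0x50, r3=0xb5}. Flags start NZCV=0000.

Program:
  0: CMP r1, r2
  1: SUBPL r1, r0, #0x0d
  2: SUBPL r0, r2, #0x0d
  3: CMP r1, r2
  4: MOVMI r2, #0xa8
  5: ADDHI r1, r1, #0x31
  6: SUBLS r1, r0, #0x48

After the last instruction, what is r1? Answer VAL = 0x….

VAL = 0xd6

[0] flags=0011 → (cmp)
[1] flags=0011 PL?T → r1=0xa5
[2] flags=0011 PL?T → r0=0x43
[3] flags=0011 → (cmp)
[4] flags=0011 MI?F → skip
[5] flags=0011 HI?T → r1=0xd6
[6] flags=0011 LS?F → skip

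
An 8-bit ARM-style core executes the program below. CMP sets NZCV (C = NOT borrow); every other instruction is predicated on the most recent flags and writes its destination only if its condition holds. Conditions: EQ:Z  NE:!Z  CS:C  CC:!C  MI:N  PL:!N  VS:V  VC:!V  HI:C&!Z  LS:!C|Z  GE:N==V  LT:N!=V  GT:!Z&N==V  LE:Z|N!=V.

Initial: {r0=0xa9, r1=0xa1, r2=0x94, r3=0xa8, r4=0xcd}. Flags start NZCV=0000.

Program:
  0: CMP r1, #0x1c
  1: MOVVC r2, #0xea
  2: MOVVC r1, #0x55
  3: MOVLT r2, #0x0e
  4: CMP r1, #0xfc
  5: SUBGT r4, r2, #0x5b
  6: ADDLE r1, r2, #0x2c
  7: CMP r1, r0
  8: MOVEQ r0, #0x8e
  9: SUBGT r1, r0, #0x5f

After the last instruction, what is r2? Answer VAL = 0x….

0: ✓ CMP  NZCV=1010
1: ✓ MOVVC  r2←0xea
2: ✓ MOVVC  r1←0x55
3: ✓ MOVLT  r2←0x0e
4: ✓ CMP  NZCV=0000
5: ✓ SUBGT  r4←0xb3
6: · ADDLE
7: ✓ CMP  NZCV=1001
8: · MOVEQ
9: ✓ SUBGT  r1←0x4a

VAL = 0x0e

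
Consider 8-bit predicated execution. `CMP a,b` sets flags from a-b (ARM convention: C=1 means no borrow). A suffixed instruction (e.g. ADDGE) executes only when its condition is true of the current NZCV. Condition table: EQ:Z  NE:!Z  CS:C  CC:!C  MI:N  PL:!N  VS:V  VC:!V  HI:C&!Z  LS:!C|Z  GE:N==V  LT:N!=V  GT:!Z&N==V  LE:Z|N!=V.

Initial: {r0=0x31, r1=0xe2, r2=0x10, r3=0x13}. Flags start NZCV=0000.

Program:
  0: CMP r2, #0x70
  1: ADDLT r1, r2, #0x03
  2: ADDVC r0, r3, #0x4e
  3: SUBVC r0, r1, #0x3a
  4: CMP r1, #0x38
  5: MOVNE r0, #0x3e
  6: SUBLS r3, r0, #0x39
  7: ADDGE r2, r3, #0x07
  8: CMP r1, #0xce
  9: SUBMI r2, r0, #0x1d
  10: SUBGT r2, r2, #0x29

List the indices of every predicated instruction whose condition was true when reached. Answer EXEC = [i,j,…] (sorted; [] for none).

EXEC = [1,2,3,5,6,10]

[0] flags=1000 → (cmp)
[1] flags=1000 LT?T → r1=0x13
[2] flags=1000 VC?T → r0=0x61
[3] flags=1000 VC?T → r0=0xd9
[4] flags=1000 → (cmp)
[5] flags=1000 NE?T → r0=0x3e
[6] flags=1000 LS?T → r3=0x05
[7] flags=1000 GE?F → skip
[8] flags=0000 → (cmp)
[9] flags=0000 MI?F → skip
[10] flags=0000 GT?T → r2=0xe7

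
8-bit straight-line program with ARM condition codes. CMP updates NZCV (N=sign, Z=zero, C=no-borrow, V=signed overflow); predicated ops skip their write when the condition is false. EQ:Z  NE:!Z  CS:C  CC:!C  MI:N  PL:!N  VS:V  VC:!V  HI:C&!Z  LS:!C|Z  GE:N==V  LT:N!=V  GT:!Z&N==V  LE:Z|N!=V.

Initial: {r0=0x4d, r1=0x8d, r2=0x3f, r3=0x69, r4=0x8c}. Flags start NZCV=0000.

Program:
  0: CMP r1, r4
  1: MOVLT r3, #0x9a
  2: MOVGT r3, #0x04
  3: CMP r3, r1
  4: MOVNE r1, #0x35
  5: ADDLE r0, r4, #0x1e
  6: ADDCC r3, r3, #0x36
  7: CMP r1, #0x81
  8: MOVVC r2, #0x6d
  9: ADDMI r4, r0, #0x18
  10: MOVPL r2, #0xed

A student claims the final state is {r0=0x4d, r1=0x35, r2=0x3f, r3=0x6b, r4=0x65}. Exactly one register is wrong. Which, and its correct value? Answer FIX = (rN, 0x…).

0: ✓ CMP  NZCV=0010
1: · MOVLT
2: ✓ MOVGT  r3←0x04
3: ✓ CMP  NZCV=0000
4: ✓ MOVNE  r1←0x35
5: · ADDLE
6: ✓ ADDCC  r3←0x3a
7: ✓ CMP  NZCV=1001
8: · MOVVC
9: ✓ ADDMI  r4←0x65
10: · MOVPL

FIX = (r3, 0x3a)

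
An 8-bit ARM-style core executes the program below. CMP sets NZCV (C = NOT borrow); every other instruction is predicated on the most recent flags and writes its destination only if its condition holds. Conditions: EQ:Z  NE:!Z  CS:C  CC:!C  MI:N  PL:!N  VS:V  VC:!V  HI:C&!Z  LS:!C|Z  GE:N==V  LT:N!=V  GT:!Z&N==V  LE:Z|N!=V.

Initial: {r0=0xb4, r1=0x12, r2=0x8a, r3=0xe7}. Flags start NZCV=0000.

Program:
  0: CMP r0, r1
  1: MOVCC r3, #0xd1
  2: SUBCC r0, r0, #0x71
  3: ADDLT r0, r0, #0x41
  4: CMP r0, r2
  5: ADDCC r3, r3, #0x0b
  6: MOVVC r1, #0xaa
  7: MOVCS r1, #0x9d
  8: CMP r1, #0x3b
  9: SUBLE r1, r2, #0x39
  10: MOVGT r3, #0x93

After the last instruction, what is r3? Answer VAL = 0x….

VAL = 0xe7

[0] flags=1010 → (cmp)
[1] flags=1010 CC?F → skip
[2] flags=1010 CC?F → skip
[3] flags=1010 LT?T → r0=0xf5
[4] flags=0010 → (cmp)
[5] flags=0010 CC?F → skip
[6] flags=0010 VC?T → r1=0xaa
[7] flags=0010 CS?T → r1=0x9d
[8] flags=0011 → (cmp)
[9] flags=0011 LE?T → r1=0x51
[10] flags=0011 GT?F → skip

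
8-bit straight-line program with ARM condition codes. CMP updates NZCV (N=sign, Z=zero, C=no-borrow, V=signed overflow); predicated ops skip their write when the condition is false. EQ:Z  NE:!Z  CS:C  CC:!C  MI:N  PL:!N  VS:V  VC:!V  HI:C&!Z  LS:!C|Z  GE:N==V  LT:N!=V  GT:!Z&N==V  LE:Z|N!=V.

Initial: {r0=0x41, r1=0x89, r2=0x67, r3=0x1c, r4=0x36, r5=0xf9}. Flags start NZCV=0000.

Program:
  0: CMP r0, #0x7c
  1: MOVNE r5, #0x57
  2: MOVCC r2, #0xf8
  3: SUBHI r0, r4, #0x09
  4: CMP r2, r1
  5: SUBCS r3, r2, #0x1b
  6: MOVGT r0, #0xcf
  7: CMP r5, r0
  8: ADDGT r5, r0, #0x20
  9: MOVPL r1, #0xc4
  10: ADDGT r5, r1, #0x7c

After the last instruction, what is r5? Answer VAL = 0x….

VAL = 0x05

[0] flags=1000 → (cmp)
[1] flags=1000 NE?T → r5=0x57
[2] flags=1000 CC?T → r2=0xf8
[3] flags=1000 HI?F → skip
[4] flags=0010 → (cmp)
[5] flags=0010 CS?T → r3=0xdd
[6] flags=0010 GT?T → r0=0xcf
[7] flags=1001 → (cmp)
[8] flags=1001 GT?T → r5=0xef
[9] flags=1001 PL?F → skip
[10] flags=1001 GT?T → r5=0x05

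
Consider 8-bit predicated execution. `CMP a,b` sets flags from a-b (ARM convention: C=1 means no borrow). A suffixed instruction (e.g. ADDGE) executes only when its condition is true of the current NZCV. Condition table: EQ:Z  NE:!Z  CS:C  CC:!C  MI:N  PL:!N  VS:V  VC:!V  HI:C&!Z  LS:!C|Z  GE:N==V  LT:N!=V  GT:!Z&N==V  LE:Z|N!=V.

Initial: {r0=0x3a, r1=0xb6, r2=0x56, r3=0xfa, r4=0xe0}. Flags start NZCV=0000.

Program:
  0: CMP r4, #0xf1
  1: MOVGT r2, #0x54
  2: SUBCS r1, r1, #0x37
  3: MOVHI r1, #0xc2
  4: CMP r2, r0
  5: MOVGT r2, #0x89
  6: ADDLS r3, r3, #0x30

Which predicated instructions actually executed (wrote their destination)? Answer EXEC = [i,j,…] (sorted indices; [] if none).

0: ✓ CMP  NZCV=1000
1: · MOVGT
2: · SUBCS
3: · MOVHI
4: ✓ CMP  NZCV=0010
5: ✓ MOVGT  r2←0x89
6: · ADDLS

EXEC = [5]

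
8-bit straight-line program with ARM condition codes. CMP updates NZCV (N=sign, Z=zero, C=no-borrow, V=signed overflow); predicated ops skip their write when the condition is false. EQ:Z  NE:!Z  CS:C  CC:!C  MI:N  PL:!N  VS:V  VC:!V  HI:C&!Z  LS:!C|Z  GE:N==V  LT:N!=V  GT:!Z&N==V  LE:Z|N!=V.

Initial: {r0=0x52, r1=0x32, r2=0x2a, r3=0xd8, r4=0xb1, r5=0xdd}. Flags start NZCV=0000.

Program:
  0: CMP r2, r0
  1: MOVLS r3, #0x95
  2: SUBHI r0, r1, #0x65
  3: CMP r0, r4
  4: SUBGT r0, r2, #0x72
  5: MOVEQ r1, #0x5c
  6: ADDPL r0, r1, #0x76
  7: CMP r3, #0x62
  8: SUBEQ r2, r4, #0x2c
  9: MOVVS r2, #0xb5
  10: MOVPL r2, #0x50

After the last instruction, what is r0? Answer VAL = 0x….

[0] flags=1000 → (cmp)
[1] flags=1000 LS?T → r3=0x95
[2] flags=1000 HI?F → skip
[3] flags=1001 → (cmp)
[4] flags=1001 GT?T → r0=0xb8
[5] flags=1001 EQ?F → skip
[6] flags=1001 PL?F → skip
[7] flags=0011 → (cmp)
[8] flags=0011 EQ?F → skip
[9] flags=0011 VS?T → r2=0xb5
[10] flags=0011 PL?T → r2=0x50

VAL = 0xb8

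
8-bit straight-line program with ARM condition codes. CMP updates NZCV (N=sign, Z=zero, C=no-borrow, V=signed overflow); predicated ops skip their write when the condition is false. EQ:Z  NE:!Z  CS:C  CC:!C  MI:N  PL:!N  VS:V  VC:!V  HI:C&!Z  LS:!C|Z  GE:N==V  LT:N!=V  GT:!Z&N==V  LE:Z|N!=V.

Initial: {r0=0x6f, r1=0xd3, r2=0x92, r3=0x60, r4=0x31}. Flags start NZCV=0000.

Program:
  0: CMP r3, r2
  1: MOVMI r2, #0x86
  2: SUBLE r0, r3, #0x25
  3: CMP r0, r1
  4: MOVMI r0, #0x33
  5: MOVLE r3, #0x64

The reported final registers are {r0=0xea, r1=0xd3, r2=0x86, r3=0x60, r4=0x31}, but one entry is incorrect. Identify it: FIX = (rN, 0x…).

[0] flags=1001 → (cmp)
[1] flags=1001 MI?T → r2=0x86
[2] flags=1001 LE?F → skip
[3] flags=1001 → (cmp)
[4] flags=1001 MI?T → r0=0x33
[5] flags=1001 LE?F → skip

FIX = (r0, 0x33)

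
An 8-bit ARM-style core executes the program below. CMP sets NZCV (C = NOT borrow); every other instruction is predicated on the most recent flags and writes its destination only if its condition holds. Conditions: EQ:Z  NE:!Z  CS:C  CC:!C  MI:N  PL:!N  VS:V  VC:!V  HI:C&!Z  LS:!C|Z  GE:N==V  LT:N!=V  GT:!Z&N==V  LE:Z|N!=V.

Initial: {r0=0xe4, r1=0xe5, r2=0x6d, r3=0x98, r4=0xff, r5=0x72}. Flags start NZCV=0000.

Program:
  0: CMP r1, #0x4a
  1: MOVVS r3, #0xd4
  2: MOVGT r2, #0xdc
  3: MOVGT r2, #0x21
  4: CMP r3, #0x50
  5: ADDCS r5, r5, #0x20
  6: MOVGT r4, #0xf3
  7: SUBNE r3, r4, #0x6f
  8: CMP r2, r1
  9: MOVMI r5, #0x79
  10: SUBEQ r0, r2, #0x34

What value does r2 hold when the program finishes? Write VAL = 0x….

VAL = 0x6d

0: ✓ CMP  NZCV=1010
1: · MOVVS
2: · MOVGT
3: · MOVGT
4: ✓ CMP  NZCV=0011
5: ✓ ADDCS  r5←0x92
6: · MOVGT
7: ✓ SUBNE  r3←0x90
8: ✓ CMP  NZCV=1001
9: ✓ MOVMI  r5←0x79
10: · SUBEQ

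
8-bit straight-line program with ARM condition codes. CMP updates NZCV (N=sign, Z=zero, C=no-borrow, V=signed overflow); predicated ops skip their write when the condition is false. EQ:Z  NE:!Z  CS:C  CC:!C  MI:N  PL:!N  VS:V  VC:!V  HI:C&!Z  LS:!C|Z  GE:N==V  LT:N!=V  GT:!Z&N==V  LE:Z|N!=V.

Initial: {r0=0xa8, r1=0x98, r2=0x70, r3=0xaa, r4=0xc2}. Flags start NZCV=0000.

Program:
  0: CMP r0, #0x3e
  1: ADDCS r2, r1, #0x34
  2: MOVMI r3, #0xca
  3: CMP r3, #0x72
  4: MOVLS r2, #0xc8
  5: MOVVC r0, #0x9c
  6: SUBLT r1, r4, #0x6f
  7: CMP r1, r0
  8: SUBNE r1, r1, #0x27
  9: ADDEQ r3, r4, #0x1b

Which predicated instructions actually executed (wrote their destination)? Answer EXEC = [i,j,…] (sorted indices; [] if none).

0: ✓ CMP  NZCV=0011
1: ✓ ADDCS  r2←0xcc
2: · MOVMI
3: ✓ CMP  NZCV=0011
4: · MOVLS
5: · MOVVC
6: ✓ SUBLT  r1←0x53
7: ✓ CMP  NZCV=1001
8: ✓ SUBNE  r1←0x2c
9: · ADDEQ

EXEC = [1,6,8]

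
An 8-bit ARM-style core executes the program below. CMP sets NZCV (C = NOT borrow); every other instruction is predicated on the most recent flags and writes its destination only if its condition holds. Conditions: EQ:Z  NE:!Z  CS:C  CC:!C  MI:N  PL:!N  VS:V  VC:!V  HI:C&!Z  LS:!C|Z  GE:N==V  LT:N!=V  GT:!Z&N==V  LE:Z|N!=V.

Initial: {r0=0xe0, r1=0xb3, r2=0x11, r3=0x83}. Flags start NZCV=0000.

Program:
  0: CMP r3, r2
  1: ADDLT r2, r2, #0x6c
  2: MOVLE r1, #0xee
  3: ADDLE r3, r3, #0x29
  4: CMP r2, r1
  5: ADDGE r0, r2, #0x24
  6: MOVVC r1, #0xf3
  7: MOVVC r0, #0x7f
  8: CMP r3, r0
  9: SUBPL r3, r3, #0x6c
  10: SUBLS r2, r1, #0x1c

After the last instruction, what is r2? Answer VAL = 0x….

[0] flags=0011 → (cmp)
[1] flags=0011 LT?T → r2=0x7d
[2] flags=0011 LE?T → r1=0xee
[3] flags=0011 LE?T → r3=0xac
[4] flags=1001 → (cmp)
[5] flags=1001 GE?T → r0=0xa1
[6] flags=1001 VC?F → skip
[7] flags=1001 VC?F → skip
[8] flags=0010 → (cmp)
[9] flags=0010 PL?T → r3=0x40
[10] flags=0010 LS?F → skip

VAL = 0x7d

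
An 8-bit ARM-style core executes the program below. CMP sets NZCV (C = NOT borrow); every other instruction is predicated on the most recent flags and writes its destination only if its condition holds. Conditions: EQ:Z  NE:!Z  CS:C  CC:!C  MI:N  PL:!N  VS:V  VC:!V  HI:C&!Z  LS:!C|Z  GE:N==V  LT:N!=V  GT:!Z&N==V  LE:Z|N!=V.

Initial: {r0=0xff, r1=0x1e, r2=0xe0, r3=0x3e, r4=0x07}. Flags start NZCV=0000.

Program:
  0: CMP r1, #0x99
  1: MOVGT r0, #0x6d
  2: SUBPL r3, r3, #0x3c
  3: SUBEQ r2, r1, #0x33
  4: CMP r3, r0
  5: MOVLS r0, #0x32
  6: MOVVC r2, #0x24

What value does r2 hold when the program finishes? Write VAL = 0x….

VAL = 0x24

[0] flags=1001 → (cmp)
[1] flags=1001 GT?T → r0=0x6d
[2] flags=1001 PL?F → skip
[3] flags=1001 EQ?F → skip
[4] flags=1000 → (cmp)
[5] flags=1000 LS?T → r0=0x32
[6] flags=1000 VC?T → r2=0x24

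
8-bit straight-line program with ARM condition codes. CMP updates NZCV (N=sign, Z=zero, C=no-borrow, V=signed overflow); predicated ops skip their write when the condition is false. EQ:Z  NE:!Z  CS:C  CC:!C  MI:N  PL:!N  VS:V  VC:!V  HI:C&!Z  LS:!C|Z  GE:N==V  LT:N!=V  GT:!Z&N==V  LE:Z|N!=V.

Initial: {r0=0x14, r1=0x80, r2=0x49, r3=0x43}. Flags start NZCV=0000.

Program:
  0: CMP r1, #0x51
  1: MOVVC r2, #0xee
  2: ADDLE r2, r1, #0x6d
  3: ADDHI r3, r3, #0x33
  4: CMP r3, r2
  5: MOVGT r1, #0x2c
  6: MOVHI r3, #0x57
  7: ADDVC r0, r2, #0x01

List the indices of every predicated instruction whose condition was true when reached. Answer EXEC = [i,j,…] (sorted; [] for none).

EXEC = [2,3,5]

0: ✓ CMP  NZCV=0011
1: · MOVVC
2: ✓ ADDLE  r2←0xed
3: ✓ ADDHI  r3←0x76
4: ✓ CMP  NZCV=1001
5: ✓ MOVGT  r1←0x2c
6: · MOVHI
7: · ADDVC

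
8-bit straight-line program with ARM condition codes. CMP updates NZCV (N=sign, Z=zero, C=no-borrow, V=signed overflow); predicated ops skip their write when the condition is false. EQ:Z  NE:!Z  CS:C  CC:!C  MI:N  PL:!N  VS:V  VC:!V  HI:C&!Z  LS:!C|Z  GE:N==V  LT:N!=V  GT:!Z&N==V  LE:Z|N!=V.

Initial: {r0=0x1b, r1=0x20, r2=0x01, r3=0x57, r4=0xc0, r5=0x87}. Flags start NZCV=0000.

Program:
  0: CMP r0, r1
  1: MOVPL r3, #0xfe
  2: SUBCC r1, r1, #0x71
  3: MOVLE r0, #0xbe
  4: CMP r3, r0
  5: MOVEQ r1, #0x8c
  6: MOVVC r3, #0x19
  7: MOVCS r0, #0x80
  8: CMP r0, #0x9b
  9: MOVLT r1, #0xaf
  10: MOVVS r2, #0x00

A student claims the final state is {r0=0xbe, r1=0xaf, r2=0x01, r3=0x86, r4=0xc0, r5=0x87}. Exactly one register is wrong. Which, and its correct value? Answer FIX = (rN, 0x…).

FIX = (r3, 0x57)

[0] flags=1000 → (cmp)
[1] flags=1000 PL?F → skip
[2] flags=1000 CC?T → r1=0xaf
[3] flags=1000 LE?T → r0=0xbe
[4] flags=1001 → (cmp)
[5] flags=1001 EQ?F → skip
[6] flags=1001 VC?F → skip
[7] flags=1001 CS?F → skip
[8] flags=0010 → (cmp)
[9] flags=0010 LT?F → skip
[10] flags=0010 VS?F → skip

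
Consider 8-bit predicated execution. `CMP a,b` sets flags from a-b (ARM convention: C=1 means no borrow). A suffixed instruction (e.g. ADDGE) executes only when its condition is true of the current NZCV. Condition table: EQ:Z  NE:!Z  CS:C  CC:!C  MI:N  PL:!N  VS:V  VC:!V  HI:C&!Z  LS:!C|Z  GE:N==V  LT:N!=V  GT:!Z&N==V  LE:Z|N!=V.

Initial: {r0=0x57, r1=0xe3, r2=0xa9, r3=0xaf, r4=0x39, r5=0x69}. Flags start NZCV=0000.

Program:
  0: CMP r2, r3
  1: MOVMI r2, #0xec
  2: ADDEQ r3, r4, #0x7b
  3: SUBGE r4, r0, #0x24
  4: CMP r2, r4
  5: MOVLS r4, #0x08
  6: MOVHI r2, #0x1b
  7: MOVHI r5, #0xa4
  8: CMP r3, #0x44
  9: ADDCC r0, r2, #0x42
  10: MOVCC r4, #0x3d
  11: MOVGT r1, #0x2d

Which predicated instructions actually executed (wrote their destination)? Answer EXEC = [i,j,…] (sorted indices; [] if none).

0: ✓ CMP  NZCV=1000
1: ✓ MOVMI  r2←0xec
2: · ADDEQ
3: · SUBGE
4: ✓ CMP  NZCV=1010
5: · MOVLS
6: ✓ MOVHI  r2←0x1b
7: ✓ MOVHI  r5←0xa4
8: ✓ CMP  NZCV=0011
9: · ADDCC
10: · MOVCC
11: · MOVGT

EXEC = [1,6,7]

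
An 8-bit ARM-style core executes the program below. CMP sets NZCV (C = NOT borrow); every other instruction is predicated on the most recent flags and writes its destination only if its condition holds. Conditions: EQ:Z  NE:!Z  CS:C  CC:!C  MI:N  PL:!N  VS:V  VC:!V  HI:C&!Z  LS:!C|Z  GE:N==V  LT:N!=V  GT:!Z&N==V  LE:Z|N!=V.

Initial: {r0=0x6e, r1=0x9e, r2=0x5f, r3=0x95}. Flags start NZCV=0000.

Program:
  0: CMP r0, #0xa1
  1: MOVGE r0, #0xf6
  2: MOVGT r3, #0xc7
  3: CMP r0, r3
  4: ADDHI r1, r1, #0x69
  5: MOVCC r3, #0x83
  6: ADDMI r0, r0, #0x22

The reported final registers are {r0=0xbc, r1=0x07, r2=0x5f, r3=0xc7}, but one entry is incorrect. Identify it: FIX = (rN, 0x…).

FIX = (r0, 0xf6)

0: ✓ CMP  NZCV=1001
1: ✓ MOVGE  r0←0xf6
2: ✓ MOVGT  r3←0xc7
3: ✓ CMP  NZCV=0010
4: ✓ ADDHI  r1←0x07
5: · MOVCC
6: · ADDMI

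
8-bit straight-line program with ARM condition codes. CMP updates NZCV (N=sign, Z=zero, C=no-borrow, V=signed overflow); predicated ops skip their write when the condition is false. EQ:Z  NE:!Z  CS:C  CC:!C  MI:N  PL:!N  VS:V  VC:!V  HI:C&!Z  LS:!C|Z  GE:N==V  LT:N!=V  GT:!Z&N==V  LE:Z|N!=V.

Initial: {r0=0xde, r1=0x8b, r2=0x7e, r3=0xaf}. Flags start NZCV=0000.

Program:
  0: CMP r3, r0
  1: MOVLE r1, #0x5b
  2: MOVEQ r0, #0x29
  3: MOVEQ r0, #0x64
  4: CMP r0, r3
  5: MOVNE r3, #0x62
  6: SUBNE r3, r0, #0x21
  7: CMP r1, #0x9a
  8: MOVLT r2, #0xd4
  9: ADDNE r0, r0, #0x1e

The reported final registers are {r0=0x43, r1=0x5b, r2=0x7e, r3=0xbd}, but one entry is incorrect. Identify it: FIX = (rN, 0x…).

FIX = (r0, 0xfc)

0: ✓ CMP  NZCV=1000
1: ✓ MOVLE  r1←0x5b
2: · MOVEQ
3: · MOVEQ
4: ✓ CMP  NZCV=0010
5: ✓ MOVNE  r3←0x62
6: ✓ SUBNE  r3←0xbd
7: ✓ CMP  NZCV=1001
8: · MOVLT
9: ✓ ADDNE  r0←0xfc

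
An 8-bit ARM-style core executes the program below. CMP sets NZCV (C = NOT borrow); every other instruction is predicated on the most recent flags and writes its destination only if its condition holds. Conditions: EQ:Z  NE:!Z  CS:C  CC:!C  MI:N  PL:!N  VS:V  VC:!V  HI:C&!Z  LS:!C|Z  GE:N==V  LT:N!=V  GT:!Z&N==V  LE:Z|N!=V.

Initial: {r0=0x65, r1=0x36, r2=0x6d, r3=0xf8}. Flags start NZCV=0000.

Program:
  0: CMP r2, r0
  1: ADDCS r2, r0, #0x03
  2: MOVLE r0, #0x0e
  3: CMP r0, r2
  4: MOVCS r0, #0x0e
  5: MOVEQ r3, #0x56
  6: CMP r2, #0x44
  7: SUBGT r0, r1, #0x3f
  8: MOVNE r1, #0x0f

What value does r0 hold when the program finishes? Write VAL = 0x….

[0] flags=0010 → (cmp)
[1] flags=0010 CS?T → r2=0x68
[2] flags=0010 LE?F → skip
[3] flags=1000 → (cmp)
[4] flags=1000 CS?F → skip
[5] flags=1000 EQ?F → skip
[6] flags=0010 → (cmp)
[7] flags=0010 GT?T → r0=0xf7
[8] flags=0010 NE?T → r1=0x0f

VAL = 0xf7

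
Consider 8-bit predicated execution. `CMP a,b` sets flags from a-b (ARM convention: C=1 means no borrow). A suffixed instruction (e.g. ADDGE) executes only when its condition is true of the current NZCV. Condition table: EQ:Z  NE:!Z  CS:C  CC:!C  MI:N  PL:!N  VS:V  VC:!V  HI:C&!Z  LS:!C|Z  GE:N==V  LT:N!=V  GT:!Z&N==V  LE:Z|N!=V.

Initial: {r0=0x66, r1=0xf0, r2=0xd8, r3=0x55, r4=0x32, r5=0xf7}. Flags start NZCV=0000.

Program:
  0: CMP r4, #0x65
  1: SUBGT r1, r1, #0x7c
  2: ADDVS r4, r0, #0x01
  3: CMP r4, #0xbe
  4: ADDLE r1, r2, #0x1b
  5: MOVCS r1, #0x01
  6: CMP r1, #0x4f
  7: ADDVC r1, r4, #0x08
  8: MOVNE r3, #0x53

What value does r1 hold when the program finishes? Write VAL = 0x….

VAL = 0x3a

[0] flags=1000 → (cmp)
[1] flags=1000 GT?F → skip
[2] flags=1000 VS?F → skip
[3] flags=0000 → (cmp)
[4] flags=0000 LE?F → skip
[5] flags=0000 CS?F → skip
[6] flags=1010 → (cmp)
[7] flags=1010 VC?T → r1=0x3a
[8] flags=1010 NE?T → r3=0x53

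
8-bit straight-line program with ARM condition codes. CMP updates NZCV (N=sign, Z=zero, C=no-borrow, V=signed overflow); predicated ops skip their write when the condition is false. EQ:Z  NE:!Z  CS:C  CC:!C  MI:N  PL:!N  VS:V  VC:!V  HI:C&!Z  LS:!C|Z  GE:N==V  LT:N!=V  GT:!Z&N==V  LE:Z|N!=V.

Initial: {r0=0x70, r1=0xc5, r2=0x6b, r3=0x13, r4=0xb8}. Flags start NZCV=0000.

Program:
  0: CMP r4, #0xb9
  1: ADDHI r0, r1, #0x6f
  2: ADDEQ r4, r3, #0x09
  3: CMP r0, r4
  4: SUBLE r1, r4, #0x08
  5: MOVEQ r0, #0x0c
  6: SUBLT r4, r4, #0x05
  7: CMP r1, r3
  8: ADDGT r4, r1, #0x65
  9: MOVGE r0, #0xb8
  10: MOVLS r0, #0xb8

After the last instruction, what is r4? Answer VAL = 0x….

[0] flags=1000 → (cmp)
[1] flags=1000 HI?F → skip
[2] flags=1000 EQ?F → skip
[3] flags=1001 → (cmp)
[4] flags=1001 LE?F → skip
[5] flags=1001 EQ?F → skip
[6] flags=1001 LT?F → skip
[7] flags=1010 → (cmp)
[8] flags=1010 GT?F → skip
[9] flags=1010 GE?F → skip
[10] flags=1010 LS?F → skip

VAL = 0xb8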